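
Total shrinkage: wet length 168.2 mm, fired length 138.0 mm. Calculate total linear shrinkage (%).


TS = (168.2 - 138.0) / 168.2 * 100 = 17.95%

17.95


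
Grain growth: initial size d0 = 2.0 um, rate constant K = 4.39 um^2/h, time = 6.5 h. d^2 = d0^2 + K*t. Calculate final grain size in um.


d^2 = 2.0^2 + 4.39*6.5 = 32.535
d = sqrt(32.535) = 5.7 um

5.7


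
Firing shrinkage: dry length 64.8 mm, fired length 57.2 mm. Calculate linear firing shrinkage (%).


FS = (64.8 - 57.2) / 64.8 * 100 = 11.73%

11.73


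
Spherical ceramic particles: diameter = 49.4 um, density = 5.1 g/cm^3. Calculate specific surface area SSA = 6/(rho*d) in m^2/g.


SSA = 6 / (5.1 * 49.4) = 0.024 m^2/g

0.024


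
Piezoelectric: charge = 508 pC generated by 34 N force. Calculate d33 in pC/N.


d33 = 508 / 34 = 14.9 pC/N

14.9


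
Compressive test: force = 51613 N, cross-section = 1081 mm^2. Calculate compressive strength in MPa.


CS = 51613 / 1081 = 47.7 MPa

47.7


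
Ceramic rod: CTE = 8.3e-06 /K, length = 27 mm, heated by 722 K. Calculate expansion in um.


dL = 8.3e-06 * 27 * 722 * 1000 = 161.8 um

161.8


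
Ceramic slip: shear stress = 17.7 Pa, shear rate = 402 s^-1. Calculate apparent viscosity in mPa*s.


eta = tau/gamma * 1000 = 17.7/402 * 1000 = 44.0 mPa*s

44.0


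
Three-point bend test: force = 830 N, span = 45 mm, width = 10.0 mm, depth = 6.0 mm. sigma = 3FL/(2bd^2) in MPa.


sigma = 3*830*45/(2*10.0*6.0^2) = 155.6 MPa

155.6


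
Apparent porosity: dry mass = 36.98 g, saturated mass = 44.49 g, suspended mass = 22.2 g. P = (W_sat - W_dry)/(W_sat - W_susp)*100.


P = (44.49 - 36.98) / (44.49 - 22.2) * 100 = 7.51 / 22.29 * 100 = 33.7%

33.7


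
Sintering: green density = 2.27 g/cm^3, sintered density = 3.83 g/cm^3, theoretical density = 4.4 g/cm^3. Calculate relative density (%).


Relative = 3.83 / 4.4 * 100 = 87.0%

87.0


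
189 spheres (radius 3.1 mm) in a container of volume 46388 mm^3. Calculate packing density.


V_sphere = 4/3*pi*3.1^3 = 124.7882 mm^3
Total V = 189*124.7882 = 23584.9698 mm^3
PD = 23584.9698 / 46388 = 0.508

0.508


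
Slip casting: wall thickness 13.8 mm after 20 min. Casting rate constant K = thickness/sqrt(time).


K = 13.8 / sqrt(20) = 13.8 / 4.4721 = 3.086 mm/min^0.5

3.086


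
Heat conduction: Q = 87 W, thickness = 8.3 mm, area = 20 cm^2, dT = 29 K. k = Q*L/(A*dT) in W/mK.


k = 87*8.3/1000/(20/10000*29) = 12.45 W/mK

12.45


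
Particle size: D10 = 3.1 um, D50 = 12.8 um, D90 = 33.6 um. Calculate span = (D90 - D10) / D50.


Span = (33.6 - 3.1) / 12.8 = 30.5 / 12.8 = 2.383

2.383


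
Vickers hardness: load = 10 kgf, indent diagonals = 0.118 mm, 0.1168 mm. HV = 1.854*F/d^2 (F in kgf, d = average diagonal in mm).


d_avg = (0.118+0.1168)/2 = 0.1174 mm
HV = 1.854*10/0.1174^2 = 1345

1345


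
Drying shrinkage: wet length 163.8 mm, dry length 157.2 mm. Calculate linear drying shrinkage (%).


DS = (163.8 - 157.2) / 163.8 * 100 = 4.03%

4.03


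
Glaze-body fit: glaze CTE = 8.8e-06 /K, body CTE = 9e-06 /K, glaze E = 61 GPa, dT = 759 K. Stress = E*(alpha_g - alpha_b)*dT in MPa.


Stress = 61*1000*(8.8e-06 - 9e-06)*759 = -9.3 MPa

-9.3


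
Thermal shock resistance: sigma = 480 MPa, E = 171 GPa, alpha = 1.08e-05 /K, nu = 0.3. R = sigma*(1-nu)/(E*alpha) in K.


R = 480*(1-0.3)/(171*1000*1.08e-05) = 182 K

182


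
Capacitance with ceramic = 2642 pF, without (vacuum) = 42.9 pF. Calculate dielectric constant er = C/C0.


er = 2642 / 42.9 = 61.59

61.59


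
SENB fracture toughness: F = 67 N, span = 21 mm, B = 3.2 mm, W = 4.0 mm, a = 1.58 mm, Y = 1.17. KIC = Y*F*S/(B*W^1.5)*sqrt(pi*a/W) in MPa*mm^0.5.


KIC = 1.17*67*21/(3.2*4.0^1.5)*sqrt(pi*1.58/4.0) = 71.63

71.63


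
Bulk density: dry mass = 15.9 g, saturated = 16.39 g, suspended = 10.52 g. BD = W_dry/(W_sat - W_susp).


BD = 15.9 / (16.39 - 10.52) = 15.9 / 5.87 = 2.709 g/cm^3

2.709


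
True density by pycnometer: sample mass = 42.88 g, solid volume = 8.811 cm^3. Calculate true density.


TD = 42.88 / 8.811 = 4.867 g/cm^3

4.867


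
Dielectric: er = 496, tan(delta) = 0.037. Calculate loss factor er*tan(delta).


Loss = 496 * 0.037 = 18.352

18.352


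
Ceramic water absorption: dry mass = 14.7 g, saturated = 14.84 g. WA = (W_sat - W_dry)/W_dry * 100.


WA = (14.84 - 14.7) / 14.7 * 100 = 0.95%

0.95


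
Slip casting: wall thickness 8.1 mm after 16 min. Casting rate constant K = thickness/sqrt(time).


K = 8.1 / sqrt(16) = 8.1 / 4.0 = 2.025 mm/min^0.5

2.025


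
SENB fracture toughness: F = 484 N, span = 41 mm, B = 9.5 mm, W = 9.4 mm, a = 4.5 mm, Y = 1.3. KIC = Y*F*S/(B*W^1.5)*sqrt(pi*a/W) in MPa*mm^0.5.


KIC = 1.3*484*41/(9.5*9.4^1.5)*sqrt(pi*4.5/9.4) = 115.55

115.55


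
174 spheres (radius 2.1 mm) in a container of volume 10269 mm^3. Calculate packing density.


V_sphere = 4/3*pi*2.1^3 = 38.7924 mm^3
Total V = 174*38.7924 = 6749.8776 mm^3
PD = 6749.8776 / 10269 = 0.657

0.657


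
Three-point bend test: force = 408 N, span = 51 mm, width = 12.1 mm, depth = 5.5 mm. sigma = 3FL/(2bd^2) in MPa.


sigma = 3*408*51/(2*12.1*5.5^2) = 85.3 MPa

85.3


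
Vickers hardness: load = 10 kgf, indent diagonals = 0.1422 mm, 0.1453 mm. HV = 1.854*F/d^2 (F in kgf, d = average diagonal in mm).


d_avg = (0.1422+0.1453)/2 = 0.14375 mm
HV = 1.854*10/0.14375^2 = 897

897


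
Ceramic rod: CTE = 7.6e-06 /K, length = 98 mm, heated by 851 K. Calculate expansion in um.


dL = 7.6e-06 * 98 * 851 * 1000 = 633.825 um

633.825


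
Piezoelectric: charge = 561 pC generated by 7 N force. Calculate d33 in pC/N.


d33 = 561 / 7 = 80.1 pC/N

80.1


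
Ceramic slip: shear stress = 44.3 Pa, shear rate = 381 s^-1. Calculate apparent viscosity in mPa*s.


eta = tau/gamma * 1000 = 44.3/381 * 1000 = 116.3 mPa*s

116.3


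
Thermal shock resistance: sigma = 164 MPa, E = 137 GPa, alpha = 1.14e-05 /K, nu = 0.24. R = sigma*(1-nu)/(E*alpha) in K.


R = 164*(1-0.24)/(137*1000*1.14e-05) = 80 K

80


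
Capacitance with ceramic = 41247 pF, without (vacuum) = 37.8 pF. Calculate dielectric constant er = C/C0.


er = 41247 / 37.8 = 1091.19

1091.19


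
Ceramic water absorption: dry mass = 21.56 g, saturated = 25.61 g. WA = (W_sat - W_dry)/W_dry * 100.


WA = (25.61 - 21.56) / 21.56 * 100 = 18.78%

18.78


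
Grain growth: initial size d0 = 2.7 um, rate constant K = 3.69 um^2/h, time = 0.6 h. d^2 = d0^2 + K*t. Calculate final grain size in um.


d^2 = 2.7^2 + 3.69*0.6 = 9.504
d = sqrt(9.504) = 3.08 um

3.08


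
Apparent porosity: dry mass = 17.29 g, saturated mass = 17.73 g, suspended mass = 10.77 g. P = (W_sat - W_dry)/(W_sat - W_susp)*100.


P = (17.73 - 17.29) / (17.73 - 10.77) * 100 = 0.44 / 6.96 * 100 = 6.3%

6.3


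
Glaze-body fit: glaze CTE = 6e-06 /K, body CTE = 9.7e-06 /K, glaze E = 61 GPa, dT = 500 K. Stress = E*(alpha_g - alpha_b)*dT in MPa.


Stress = 61*1000*(6e-06 - 9.7e-06)*500 = -112.9 MPa

-112.9


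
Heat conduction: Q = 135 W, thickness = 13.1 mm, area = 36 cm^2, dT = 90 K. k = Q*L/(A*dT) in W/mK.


k = 135*13.1/1000/(36/10000*90) = 5.46 W/mK

5.46


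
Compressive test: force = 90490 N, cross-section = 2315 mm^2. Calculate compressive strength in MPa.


CS = 90490 / 2315 = 39.1 MPa

39.1


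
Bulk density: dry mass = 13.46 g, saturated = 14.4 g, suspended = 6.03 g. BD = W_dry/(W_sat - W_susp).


BD = 13.46 / (14.4 - 6.03) = 13.46 / 8.37 = 1.608 g/cm^3

1.608


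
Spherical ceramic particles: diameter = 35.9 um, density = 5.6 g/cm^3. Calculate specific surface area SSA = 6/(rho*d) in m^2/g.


SSA = 6 / (5.6 * 35.9) = 0.03 m^2/g

0.03


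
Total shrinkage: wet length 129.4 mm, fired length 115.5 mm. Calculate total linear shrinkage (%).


TS = (129.4 - 115.5) / 129.4 * 100 = 10.74%

10.74


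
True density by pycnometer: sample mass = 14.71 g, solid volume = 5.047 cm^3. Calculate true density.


TD = 14.71 / 5.047 = 2.915 g/cm^3

2.915


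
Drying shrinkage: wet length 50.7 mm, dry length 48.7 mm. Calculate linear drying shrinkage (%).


DS = (50.7 - 48.7) / 50.7 * 100 = 3.94%

3.94


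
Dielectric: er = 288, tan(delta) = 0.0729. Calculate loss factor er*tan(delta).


Loss = 288 * 0.0729 = 20.995

20.995


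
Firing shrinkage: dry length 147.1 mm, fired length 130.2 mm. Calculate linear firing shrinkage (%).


FS = (147.1 - 130.2) / 147.1 * 100 = 11.49%

11.49


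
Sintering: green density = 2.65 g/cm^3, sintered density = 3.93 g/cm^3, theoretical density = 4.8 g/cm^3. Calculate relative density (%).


Relative = 3.93 / 4.8 * 100 = 81.9%

81.9


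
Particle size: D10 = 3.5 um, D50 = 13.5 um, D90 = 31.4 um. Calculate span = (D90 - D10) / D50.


Span = (31.4 - 3.5) / 13.5 = 27.9 / 13.5 = 2.067

2.067


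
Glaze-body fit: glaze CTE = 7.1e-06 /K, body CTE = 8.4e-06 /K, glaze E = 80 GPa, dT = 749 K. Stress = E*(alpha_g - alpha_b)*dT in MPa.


Stress = 80*1000*(7.1e-06 - 8.4e-06)*749 = -77.9 MPa

-77.9


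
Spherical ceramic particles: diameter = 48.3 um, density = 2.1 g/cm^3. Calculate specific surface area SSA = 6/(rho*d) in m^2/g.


SSA = 6 / (2.1 * 48.3) = 0.059 m^2/g

0.059


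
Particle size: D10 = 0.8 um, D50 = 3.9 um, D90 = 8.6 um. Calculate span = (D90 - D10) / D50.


Span = (8.6 - 0.8) / 3.9 = 7.8 / 3.9 = 2.0

2.0


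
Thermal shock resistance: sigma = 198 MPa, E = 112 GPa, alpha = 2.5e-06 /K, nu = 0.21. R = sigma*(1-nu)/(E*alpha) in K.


R = 198*(1-0.21)/(112*1000*2.5e-06) = 559 K

559


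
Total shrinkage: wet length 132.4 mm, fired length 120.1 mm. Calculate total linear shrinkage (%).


TS = (132.4 - 120.1) / 132.4 * 100 = 9.29%

9.29


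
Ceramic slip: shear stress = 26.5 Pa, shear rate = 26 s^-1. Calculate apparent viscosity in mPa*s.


eta = tau/gamma * 1000 = 26.5/26 * 1000 = 1019.2 mPa*s

1019.2


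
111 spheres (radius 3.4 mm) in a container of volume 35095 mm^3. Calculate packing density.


V_sphere = 4/3*pi*3.4^3 = 164.6362 mm^3
Total V = 111*164.6362 = 18274.6182 mm^3
PD = 18274.6182 / 35095 = 0.521

0.521


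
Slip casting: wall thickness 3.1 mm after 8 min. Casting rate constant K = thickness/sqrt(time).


K = 3.1 / sqrt(8) = 3.1 / 2.8284 = 1.096 mm/min^0.5

1.096


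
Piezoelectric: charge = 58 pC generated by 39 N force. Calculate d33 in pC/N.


d33 = 58 / 39 = 1.5 pC/N

1.5


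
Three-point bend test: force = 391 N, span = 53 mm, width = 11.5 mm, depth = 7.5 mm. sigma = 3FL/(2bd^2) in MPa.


sigma = 3*391*53/(2*11.5*7.5^2) = 48.1 MPa

48.1


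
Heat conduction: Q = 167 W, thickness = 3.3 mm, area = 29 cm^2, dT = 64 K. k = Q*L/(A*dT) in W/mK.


k = 167*3.3/1000/(29/10000*64) = 2.97 W/mK

2.97


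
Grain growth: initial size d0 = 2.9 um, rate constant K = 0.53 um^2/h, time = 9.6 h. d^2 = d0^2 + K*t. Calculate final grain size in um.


d^2 = 2.9^2 + 0.53*9.6 = 13.498
d = sqrt(13.498) = 3.67 um

3.67


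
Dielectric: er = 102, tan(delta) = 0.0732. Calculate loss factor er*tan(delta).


Loss = 102 * 0.0732 = 7.466

7.466


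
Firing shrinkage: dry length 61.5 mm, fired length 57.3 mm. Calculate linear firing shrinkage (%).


FS = (61.5 - 57.3) / 61.5 * 100 = 6.83%

6.83


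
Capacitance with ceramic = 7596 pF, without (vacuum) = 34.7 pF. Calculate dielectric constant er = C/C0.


er = 7596 / 34.7 = 218.9

218.9


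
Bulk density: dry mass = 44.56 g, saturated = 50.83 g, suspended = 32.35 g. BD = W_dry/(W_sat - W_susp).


BD = 44.56 / (50.83 - 32.35) = 44.56 / 18.48 = 2.411 g/cm^3

2.411


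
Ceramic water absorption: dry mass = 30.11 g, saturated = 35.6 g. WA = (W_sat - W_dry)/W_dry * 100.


WA = (35.6 - 30.11) / 30.11 * 100 = 18.23%

18.23


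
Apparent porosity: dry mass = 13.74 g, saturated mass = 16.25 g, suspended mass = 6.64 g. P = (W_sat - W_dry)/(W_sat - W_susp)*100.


P = (16.25 - 13.74) / (16.25 - 6.64) * 100 = 2.51 / 9.61 * 100 = 26.1%

26.1


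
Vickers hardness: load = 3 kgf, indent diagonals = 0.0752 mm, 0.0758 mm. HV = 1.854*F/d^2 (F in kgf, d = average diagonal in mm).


d_avg = (0.0752+0.0758)/2 = 0.0755 mm
HV = 1.854*3/0.0755^2 = 976

976


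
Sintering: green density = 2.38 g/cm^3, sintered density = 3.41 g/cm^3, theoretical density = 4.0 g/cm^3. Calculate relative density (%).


Relative = 3.41 / 4.0 * 100 = 85.3%

85.3


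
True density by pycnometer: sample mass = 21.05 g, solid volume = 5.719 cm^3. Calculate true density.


TD = 21.05 / 5.719 = 3.681 g/cm^3

3.681


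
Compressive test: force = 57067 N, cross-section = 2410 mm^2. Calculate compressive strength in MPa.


CS = 57067 / 2410 = 23.7 MPa

23.7


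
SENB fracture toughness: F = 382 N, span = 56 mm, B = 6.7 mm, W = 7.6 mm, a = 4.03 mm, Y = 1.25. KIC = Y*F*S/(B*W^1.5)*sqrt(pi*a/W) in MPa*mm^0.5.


KIC = 1.25*382*56/(6.7*7.6^1.5)*sqrt(pi*4.03/7.6) = 245.86

245.86


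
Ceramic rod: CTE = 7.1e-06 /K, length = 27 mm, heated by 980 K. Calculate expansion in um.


dL = 7.1e-06 * 27 * 980 * 1000 = 187.866 um

187.866


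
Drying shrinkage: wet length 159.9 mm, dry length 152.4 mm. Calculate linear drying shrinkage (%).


DS = (159.9 - 152.4) / 159.9 * 100 = 4.69%

4.69


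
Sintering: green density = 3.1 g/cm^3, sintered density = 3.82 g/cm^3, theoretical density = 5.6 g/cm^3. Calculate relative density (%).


Relative = 3.82 / 5.6 * 100 = 68.2%

68.2


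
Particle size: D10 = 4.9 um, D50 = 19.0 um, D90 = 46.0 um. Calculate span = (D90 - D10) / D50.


Span = (46.0 - 4.9) / 19.0 = 41.1 / 19.0 = 2.163

2.163


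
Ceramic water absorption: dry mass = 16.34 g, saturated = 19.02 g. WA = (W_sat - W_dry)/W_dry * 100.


WA = (19.02 - 16.34) / 16.34 * 100 = 16.4%

16.4


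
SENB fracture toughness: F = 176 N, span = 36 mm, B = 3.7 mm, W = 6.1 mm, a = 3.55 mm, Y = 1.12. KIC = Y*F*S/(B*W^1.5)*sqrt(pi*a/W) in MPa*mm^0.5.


KIC = 1.12*176*36/(3.7*6.1^1.5)*sqrt(pi*3.55/6.1) = 172.13

172.13


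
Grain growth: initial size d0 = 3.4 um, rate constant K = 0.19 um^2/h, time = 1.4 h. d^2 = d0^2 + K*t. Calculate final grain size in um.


d^2 = 3.4^2 + 0.19*1.4 = 11.826
d = sqrt(11.826) = 3.44 um

3.44


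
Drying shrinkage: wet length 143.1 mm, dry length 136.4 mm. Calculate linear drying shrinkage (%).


DS = (143.1 - 136.4) / 143.1 * 100 = 4.68%

4.68


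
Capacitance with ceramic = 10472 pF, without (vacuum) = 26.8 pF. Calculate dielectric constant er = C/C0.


er = 10472 / 26.8 = 390.75

390.75


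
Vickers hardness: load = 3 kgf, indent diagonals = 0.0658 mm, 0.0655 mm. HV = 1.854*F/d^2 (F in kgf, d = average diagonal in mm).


d_avg = (0.0658+0.0655)/2 = 0.06565 mm
HV = 1.854*3/0.06565^2 = 1291

1291


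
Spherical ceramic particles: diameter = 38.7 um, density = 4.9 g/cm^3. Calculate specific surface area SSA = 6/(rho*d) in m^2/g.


SSA = 6 / (4.9 * 38.7) = 0.032 m^2/g

0.032


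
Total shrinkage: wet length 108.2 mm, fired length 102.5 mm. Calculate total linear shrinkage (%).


TS = (108.2 - 102.5) / 108.2 * 100 = 5.27%

5.27


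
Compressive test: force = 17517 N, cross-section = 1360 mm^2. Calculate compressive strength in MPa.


CS = 17517 / 1360 = 12.9 MPa

12.9


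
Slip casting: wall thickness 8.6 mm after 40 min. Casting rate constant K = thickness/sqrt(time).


K = 8.6 / sqrt(40) = 8.6 / 6.3246 = 1.36 mm/min^0.5

1.36


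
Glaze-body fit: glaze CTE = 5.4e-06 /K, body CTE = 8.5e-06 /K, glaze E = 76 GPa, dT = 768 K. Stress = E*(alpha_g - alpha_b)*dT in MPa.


Stress = 76*1000*(5.4e-06 - 8.5e-06)*768 = -180.9 MPa

-180.9


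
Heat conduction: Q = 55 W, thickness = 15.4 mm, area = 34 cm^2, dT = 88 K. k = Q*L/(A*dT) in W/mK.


k = 55*15.4/1000/(34/10000*88) = 2.83 W/mK

2.83


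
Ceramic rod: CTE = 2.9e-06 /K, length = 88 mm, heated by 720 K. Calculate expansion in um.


dL = 2.9e-06 * 88 * 720 * 1000 = 183.744 um

183.744


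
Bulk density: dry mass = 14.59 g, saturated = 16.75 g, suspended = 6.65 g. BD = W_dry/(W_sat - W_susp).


BD = 14.59 / (16.75 - 6.65) = 14.59 / 10.1 = 1.445 g/cm^3

1.445


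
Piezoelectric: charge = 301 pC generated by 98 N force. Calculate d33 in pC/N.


d33 = 301 / 98 = 3.1 pC/N

3.1


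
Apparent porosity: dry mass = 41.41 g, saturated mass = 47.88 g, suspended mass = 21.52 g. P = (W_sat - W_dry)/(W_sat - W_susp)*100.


P = (47.88 - 41.41) / (47.88 - 21.52) * 100 = 6.47 / 26.36 * 100 = 24.5%

24.5


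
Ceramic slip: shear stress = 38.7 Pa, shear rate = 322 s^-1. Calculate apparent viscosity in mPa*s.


eta = tau/gamma * 1000 = 38.7/322 * 1000 = 120.2 mPa*s

120.2


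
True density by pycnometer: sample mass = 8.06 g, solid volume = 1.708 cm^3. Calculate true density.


TD = 8.06 / 1.708 = 4.719 g/cm^3

4.719


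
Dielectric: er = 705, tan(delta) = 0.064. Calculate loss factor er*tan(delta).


Loss = 705 * 0.064 = 45.12

45.12


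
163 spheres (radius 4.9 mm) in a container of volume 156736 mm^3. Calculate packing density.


V_sphere = 4/3*pi*4.9^3 = 492.807 mm^3
Total V = 163*492.807 = 80327.541 mm^3
PD = 80327.541 / 156736 = 0.513

0.513


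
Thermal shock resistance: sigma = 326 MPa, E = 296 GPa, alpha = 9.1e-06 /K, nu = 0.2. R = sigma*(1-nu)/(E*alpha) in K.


R = 326*(1-0.2)/(296*1000*9.1e-06) = 97 K

97


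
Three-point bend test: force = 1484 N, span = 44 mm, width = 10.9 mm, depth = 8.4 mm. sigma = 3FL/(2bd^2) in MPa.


sigma = 3*1484*44/(2*10.9*8.4^2) = 127.3 MPa

127.3


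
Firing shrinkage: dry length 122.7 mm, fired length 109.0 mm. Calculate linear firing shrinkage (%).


FS = (122.7 - 109.0) / 122.7 * 100 = 11.17%

11.17


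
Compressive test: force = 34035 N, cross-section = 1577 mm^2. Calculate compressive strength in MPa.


CS = 34035 / 1577 = 21.6 MPa

21.6


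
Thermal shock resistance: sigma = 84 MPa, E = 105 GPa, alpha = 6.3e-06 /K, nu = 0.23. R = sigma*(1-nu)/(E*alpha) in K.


R = 84*(1-0.23)/(105*1000*6.3e-06) = 98 K

98


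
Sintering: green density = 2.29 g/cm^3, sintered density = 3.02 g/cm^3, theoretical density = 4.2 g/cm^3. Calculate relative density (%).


Relative = 3.02 / 4.2 * 100 = 71.9%

71.9


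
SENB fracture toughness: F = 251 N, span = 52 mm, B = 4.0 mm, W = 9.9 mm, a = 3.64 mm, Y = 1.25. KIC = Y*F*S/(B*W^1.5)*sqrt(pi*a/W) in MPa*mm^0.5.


KIC = 1.25*251*52/(4.0*9.9^1.5)*sqrt(pi*3.64/9.9) = 140.73

140.73


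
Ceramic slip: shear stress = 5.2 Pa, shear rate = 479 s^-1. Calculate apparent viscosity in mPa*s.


eta = tau/gamma * 1000 = 5.2/479 * 1000 = 10.9 mPa*s

10.9


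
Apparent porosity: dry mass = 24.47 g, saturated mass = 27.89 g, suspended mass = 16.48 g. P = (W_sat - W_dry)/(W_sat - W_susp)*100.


P = (27.89 - 24.47) / (27.89 - 16.48) * 100 = 3.42 / 11.41 * 100 = 30.0%

30.0


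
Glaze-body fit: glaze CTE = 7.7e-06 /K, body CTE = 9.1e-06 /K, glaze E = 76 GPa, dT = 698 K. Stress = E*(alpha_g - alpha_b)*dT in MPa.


Stress = 76*1000*(7.7e-06 - 9.1e-06)*698 = -74.3 MPa

-74.3


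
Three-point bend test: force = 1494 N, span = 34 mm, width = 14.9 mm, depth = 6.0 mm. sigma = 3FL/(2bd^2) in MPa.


sigma = 3*1494*34/(2*14.9*6.0^2) = 142.0 MPa

142.0


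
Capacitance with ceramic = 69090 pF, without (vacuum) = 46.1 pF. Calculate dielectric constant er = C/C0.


er = 69090 / 46.1 = 1498.7

1498.7


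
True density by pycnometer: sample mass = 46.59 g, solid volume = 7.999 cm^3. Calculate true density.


TD = 46.59 / 7.999 = 5.824 g/cm^3

5.824


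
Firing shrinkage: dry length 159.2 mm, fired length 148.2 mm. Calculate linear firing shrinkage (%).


FS = (159.2 - 148.2) / 159.2 * 100 = 6.91%

6.91


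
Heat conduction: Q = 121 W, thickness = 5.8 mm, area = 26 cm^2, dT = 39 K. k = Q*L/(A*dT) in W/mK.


k = 121*5.8/1000/(26/10000*39) = 6.92 W/mK

6.92


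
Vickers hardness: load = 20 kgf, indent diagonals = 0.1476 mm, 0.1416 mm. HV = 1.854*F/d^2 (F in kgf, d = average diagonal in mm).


d_avg = (0.1476+0.1416)/2 = 0.1446 mm
HV = 1.854*20/0.1446^2 = 1773

1773


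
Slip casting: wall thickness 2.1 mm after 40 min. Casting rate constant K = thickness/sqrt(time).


K = 2.1 / sqrt(40) = 2.1 / 6.3246 = 0.332 mm/min^0.5

0.332


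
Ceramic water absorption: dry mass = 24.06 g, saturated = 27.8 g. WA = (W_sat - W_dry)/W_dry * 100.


WA = (27.8 - 24.06) / 24.06 * 100 = 15.54%

15.54


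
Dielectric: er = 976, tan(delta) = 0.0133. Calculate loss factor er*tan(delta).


Loss = 976 * 0.0133 = 12.981

12.981


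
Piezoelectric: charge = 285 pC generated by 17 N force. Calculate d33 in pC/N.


d33 = 285 / 17 = 16.8 pC/N

16.8


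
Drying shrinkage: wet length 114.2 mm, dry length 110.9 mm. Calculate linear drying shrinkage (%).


DS = (114.2 - 110.9) / 114.2 * 100 = 2.89%

2.89


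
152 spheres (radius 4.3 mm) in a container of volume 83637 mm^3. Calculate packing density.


V_sphere = 4/3*pi*4.3^3 = 333.0381 mm^3
Total V = 152*333.0381 = 50621.7912 mm^3
PD = 50621.7912 / 83637 = 0.605

0.605


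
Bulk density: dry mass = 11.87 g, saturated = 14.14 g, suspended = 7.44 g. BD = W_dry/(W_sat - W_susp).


BD = 11.87 / (14.14 - 7.44) = 11.87 / 6.7 = 1.772 g/cm^3

1.772


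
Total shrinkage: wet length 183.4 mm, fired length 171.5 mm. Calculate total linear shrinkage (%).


TS = (183.4 - 171.5) / 183.4 * 100 = 6.49%

6.49


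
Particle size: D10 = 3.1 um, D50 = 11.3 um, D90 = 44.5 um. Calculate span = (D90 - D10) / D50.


Span = (44.5 - 3.1) / 11.3 = 41.4 / 11.3 = 3.664

3.664


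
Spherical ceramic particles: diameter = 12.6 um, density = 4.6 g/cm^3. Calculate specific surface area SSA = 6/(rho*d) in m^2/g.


SSA = 6 / (4.6 * 12.6) = 0.104 m^2/g

0.104


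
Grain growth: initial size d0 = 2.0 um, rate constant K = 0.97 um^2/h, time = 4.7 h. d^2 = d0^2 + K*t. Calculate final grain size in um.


d^2 = 2.0^2 + 0.97*4.7 = 8.559
d = sqrt(8.559) = 2.93 um

2.93


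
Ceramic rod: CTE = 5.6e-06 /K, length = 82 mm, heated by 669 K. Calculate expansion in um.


dL = 5.6e-06 * 82 * 669 * 1000 = 307.205 um

307.205


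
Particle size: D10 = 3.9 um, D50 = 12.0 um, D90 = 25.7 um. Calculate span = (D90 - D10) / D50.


Span = (25.7 - 3.9) / 12.0 = 21.8 / 12.0 = 1.817

1.817


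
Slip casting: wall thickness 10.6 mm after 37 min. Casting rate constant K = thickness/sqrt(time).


K = 10.6 / sqrt(37) = 10.6 / 6.0828 = 1.743 mm/min^0.5

1.743


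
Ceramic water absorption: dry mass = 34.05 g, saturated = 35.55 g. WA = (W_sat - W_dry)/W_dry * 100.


WA = (35.55 - 34.05) / 34.05 * 100 = 4.41%

4.41


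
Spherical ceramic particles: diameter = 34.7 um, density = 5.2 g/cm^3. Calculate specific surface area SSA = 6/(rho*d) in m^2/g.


SSA = 6 / (5.2 * 34.7) = 0.033 m^2/g

0.033


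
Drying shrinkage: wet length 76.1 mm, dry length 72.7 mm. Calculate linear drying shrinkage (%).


DS = (76.1 - 72.7) / 76.1 * 100 = 4.47%

4.47


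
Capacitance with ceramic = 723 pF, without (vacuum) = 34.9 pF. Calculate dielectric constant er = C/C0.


er = 723 / 34.9 = 20.72

20.72


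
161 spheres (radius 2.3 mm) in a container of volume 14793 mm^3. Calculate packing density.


V_sphere = 4/3*pi*2.3^3 = 50.965 mm^3
Total V = 161*50.965 = 8205.365 mm^3
PD = 8205.365 / 14793 = 0.555

0.555


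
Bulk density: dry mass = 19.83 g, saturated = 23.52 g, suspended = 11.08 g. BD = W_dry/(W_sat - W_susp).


BD = 19.83 / (23.52 - 11.08) = 19.83 / 12.44 = 1.594 g/cm^3

1.594


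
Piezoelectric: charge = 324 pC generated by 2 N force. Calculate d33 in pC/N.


d33 = 324 / 2 = 162.0 pC/N

162.0


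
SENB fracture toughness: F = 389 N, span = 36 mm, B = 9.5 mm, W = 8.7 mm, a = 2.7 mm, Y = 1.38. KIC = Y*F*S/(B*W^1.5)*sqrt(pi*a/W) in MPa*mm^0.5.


KIC = 1.38*389*36/(9.5*8.7^1.5)*sqrt(pi*2.7/8.7) = 78.28

78.28


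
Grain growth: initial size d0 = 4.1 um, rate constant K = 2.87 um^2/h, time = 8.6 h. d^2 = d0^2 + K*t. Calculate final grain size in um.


d^2 = 4.1^2 + 2.87*8.6 = 41.492
d = sqrt(41.492) = 6.44 um

6.44


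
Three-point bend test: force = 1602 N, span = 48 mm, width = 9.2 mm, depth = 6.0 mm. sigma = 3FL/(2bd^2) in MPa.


sigma = 3*1602*48/(2*9.2*6.0^2) = 348.3 MPa

348.3


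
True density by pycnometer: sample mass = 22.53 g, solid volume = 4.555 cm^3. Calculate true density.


TD = 22.53 / 4.555 = 4.946 g/cm^3

4.946


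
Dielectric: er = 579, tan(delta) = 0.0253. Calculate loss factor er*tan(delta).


Loss = 579 * 0.0253 = 14.649

14.649


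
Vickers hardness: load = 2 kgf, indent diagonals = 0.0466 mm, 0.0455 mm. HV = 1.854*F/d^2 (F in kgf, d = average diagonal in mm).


d_avg = (0.0466+0.0455)/2 = 0.04605 mm
HV = 1.854*2/0.04605^2 = 1749

1749


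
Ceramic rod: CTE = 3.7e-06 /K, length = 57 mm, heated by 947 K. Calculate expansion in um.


dL = 3.7e-06 * 57 * 947 * 1000 = 199.722 um

199.722


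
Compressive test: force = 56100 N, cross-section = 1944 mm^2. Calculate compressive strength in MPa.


CS = 56100 / 1944 = 28.9 MPa

28.9


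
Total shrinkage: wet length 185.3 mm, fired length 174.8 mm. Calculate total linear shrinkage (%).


TS = (185.3 - 174.8) / 185.3 * 100 = 5.67%

5.67


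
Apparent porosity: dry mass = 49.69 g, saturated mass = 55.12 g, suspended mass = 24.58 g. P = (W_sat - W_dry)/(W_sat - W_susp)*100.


P = (55.12 - 49.69) / (55.12 - 24.58) * 100 = 5.43 / 30.54 * 100 = 17.8%

17.8


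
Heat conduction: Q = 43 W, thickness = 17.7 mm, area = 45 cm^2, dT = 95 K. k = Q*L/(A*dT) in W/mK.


k = 43*17.7/1000/(45/10000*95) = 1.78 W/mK

1.78


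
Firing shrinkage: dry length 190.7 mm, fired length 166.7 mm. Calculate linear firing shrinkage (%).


FS = (190.7 - 166.7) / 190.7 * 100 = 12.59%

12.59


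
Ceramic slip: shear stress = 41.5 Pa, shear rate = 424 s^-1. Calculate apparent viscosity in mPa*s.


eta = tau/gamma * 1000 = 41.5/424 * 1000 = 97.9 mPa*s

97.9


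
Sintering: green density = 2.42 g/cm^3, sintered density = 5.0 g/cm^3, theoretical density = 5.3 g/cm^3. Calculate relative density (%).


Relative = 5.0 / 5.3 * 100 = 94.3%

94.3


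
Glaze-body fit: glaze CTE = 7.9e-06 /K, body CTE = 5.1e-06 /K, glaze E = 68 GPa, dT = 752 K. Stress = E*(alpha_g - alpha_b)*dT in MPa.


Stress = 68*1000*(7.9e-06 - 5.1e-06)*752 = 143.2 MPa

143.2


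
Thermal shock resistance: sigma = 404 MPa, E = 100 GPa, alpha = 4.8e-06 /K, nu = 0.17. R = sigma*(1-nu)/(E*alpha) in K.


R = 404*(1-0.17)/(100*1000*4.8e-06) = 699 K

699


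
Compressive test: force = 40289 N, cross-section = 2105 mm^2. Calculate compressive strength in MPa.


CS = 40289 / 2105 = 19.1 MPa

19.1


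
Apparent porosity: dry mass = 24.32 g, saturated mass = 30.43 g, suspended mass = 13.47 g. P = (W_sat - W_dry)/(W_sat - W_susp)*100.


P = (30.43 - 24.32) / (30.43 - 13.47) * 100 = 6.11 / 16.96 * 100 = 36.0%

36.0


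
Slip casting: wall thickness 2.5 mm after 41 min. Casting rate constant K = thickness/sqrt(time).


K = 2.5 / sqrt(41) = 2.5 / 6.4031 = 0.39 mm/min^0.5

0.39


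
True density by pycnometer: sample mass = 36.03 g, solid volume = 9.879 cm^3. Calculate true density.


TD = 36.03 / 9.879 = 3.647 g/cm^3

3.647


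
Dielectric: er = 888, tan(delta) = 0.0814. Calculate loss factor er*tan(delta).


Loss = 888 * 0.0814 = 72.283

72.283


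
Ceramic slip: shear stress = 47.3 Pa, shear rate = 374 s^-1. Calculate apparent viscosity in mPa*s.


eta = tau/gamma * 1000 = 47.3/374 * 1000 = 126.5 mPa*s

126.5


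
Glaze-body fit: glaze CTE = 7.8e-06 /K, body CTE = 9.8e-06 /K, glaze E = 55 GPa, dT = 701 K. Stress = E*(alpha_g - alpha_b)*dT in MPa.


Stress = 55*1000*(7.8e-06 - 9.8e-06)*701 = -77.1 MPa

-77.1


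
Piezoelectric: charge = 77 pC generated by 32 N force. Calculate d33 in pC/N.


d33 = 77 / 32 = 2.4 pC/N

2.4


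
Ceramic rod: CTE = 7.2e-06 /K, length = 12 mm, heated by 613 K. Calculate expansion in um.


dL = 7.2e-06 * 12 * 613 * 1000 = 52.963 um

52.963


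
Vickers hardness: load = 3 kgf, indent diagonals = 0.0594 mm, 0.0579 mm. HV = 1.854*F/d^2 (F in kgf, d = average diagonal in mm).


d_avg = (0.0594+0.0579)/2 = 0.05865 mm
HV = 1.854*3/0.05865^2 = 1617

1617


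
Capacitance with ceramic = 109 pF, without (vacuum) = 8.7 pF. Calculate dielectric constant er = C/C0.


er = 109 / 8.7 = 12.53

12.53


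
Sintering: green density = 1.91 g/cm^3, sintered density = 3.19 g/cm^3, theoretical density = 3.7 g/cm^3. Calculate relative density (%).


Relative = 3.19 / 3.7 * 100 = 86.2%

86.2


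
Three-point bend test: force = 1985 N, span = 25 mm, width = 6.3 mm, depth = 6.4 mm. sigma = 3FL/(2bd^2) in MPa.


sigma = 3*1985*25/(2*6.3*6.4^2) = 288.5 MPa

288.5


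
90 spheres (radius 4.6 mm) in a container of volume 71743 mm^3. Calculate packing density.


V_sphere = 4/3*pi*4.6^3 = 407.7201 mm^3
Total V = 90*407.7201 = 36694.809 mm^3
PD = 36694.809 / 71743 = 0.511

0.511


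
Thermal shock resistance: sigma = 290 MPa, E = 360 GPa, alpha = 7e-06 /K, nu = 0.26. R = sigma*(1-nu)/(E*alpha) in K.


R = 290*(1-0.26)/(360*1000*7e-06) = 85 K

85


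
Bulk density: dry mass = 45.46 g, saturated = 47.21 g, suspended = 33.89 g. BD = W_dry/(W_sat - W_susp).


BD = 45.46 / (47.21 - 33.89) = 45.46 / 13.32 = 3.413 g/cm^3

3.413


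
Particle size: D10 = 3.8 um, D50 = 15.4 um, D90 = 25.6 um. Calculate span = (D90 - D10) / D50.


Span = (25.6 - 3.8) / 15.4 = 21.8 / 15.4 = 1.416

1.416


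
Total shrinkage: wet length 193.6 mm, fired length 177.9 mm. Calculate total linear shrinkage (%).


TS = (193.6 - 177.9) / 193.6 * 100 = 8.11%

8.11


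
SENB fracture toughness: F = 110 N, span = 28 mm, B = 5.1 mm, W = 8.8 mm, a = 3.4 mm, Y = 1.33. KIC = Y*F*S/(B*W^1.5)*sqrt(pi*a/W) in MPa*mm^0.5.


KIC = 1.33*110*28/(5.1*8.8^1.5)*sqrt(pi*3.4/8.8) = 33.9

33.9


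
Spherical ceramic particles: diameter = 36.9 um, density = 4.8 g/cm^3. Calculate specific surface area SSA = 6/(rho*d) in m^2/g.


SSA = 6 / (4.8 * 36.9) = 0.034 m^2/g

0.034


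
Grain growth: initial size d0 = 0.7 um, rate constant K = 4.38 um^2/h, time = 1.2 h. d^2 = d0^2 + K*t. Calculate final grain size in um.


d^2 = 0.7^2 + 4.38*1.2 = 5.746
d = sqrt(5.746) = 2.4 um

2.4


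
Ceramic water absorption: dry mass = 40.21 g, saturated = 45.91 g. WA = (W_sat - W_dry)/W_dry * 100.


WA = (45.91 - 40.21) / 40.21 * 100 = 14.18%

14.18


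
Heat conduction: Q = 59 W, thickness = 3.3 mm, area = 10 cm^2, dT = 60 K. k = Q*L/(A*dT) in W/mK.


k = 59*3.3/1000/(10/10000*60) = 3.25 W/mK

3.25


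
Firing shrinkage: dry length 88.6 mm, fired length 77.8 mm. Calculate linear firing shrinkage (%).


FS = (88.6 - 77.8) / 88.6 * 100 = 12.19%

12.19


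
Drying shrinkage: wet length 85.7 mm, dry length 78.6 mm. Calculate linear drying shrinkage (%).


DS = (85.7 - 78.6) / 85.7 * 100 = 8.28%

8.28


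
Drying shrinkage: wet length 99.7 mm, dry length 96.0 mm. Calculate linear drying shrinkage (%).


DS = (99.7 - 96.0) / 99.7 * 100 = 3.71%

3.71


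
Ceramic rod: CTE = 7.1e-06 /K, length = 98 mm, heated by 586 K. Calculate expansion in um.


dL = 7.1e-06 * 98 * 586 * 1000 = 407.739 um

407.739


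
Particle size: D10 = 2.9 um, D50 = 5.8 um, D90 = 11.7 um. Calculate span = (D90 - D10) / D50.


Span = (11.7 - 2.9) / 5.8 = 8.8 / 5.8 = 1.517

1.517


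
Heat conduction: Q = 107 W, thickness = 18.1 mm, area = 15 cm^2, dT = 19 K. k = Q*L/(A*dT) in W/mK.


k = 107*18.1/1000/(15/10000*19) = 67.95 W/mK

67.95


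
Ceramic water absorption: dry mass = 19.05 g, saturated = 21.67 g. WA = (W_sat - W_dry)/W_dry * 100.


WA = (21.67 - 19.05) / 19.05 * 100 = 13.75%

13.75


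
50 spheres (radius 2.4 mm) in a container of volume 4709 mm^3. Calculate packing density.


V_sphere = 4/3*pi*2.4^3 = 57.9058 mm^3
Total V = 50*57.9058 = 2895.29 mm^3
PD = 2895.29 / 4709 = 0.615

0.615


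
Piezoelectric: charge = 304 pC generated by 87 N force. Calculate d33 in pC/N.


d33 = 304 / 87 = 3.5 pC/N

3.5


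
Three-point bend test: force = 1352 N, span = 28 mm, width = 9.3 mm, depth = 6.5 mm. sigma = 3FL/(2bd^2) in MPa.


sigma = 3*1352*28/(2*9.3*6.5^2) = 144.5 MPa

144.5


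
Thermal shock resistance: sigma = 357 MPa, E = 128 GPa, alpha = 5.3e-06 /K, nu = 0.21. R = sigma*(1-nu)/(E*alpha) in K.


R = 357*(1-0.21)/(128*1000*5.3e-06) = 416 K

416


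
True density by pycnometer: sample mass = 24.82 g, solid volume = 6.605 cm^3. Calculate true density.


TD = 24.82 / 6.605 = 3.758 g/cm^3

3.758


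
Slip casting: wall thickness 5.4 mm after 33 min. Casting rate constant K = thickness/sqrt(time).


K = 5.4 / sqrt(33) = 5.4 / 5.7446 = 0.94 mm/min^0.5

0.94


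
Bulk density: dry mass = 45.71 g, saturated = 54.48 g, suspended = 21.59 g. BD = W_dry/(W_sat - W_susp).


BD = 45.71 / (54.48 - 21.59) = 45.71 / 32.89 = 1.39 g/cm^3

1.39


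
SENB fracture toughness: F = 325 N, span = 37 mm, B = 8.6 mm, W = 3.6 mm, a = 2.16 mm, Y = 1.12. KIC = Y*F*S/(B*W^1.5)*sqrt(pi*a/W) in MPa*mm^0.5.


KIC = 1.12*325*37/(8.6*3.6^1.5)*sqrt(pi*2.16/3.6) = 314.78

314.78


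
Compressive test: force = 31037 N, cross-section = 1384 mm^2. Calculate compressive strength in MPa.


CS = 31037 / 1384 = 22.4 MPa

22.4


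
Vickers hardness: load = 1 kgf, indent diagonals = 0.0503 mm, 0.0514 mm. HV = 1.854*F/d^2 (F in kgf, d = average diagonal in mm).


d_avg = (0.0503+0.0514)/2 = 0.05085 mm
HV = 1.854*1/0.05085^2 = 717

717


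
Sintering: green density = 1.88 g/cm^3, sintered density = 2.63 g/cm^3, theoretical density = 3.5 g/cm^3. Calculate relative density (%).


Relative = 2.63 / 3.5 * 100 = 75.1%

75.1


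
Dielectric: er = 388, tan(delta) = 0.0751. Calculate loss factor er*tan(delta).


Loss = 388 * 0.0751 = 29.139

29.139


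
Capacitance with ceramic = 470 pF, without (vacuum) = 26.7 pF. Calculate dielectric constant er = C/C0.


er = 470 / 26.7 = 17.6

17.6


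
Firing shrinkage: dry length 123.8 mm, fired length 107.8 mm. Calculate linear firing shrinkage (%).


FS = (123.8 - 107.8) / 123.8 * 100 = 12.92%

12.92


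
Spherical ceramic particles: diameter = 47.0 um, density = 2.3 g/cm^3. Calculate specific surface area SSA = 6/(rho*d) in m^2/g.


SSA = 6 / (2.3 * 47.0) = 0.056 m^2/g

0.056


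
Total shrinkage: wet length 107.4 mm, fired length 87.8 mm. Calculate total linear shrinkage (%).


TS = (107.4 - 87.8) / 107.4 * 100 = 18.25%

18.25


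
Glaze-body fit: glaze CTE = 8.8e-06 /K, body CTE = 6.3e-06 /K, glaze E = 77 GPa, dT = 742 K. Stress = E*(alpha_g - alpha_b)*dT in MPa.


Stress = 77*1000*(8.8e-06 - 6.3e-06)*742 = 142.8 MPa

142.8


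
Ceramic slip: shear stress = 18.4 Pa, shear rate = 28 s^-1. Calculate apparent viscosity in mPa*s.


eta = tau/gamma * 1000 = 18.4/28 * 1000 = 657.1 mPa*s

657.1


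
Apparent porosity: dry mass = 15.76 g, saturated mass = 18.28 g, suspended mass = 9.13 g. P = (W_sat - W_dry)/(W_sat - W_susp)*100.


P = (18.28 - 15.76) / (18.28 - 9.13) * 100 = 2.52 / 9.15 * 100 = 27.5%

27.5


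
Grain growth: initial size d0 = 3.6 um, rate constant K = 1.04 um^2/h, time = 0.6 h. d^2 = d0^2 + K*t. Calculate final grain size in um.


d^2 = 3.6^2 + 1.04*0.6 = 13.584
d = sqrt(13.584) = 3.69 um

3.69


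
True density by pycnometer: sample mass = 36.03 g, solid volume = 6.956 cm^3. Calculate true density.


TD = 36.03 / 6.956 = 5.18 g/cm^3

5.18


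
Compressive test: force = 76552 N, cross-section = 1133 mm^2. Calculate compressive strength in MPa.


CS = 76552 / 1133 = 67.6 MPa

67.6


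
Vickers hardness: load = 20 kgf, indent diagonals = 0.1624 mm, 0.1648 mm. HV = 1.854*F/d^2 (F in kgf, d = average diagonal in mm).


d_avg = (0.1624+0.1648)/2 = 0.1636 mm
HV = 1.854*20/0.1636^2 = 1385

1385


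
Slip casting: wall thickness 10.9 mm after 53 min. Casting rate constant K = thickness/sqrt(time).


K = 10.9 / sqrt(53) = 10.9 / 7.2801 = 1.497 mm/min^0.5

1.497


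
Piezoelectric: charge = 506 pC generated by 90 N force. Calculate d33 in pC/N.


d33 = 506 / 90 = 5.6 pC/N

5.6


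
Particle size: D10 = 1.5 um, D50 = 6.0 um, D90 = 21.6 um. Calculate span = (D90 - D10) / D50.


Span = (21.6 - 1.5) / 6.0 = 20.1 / 6.0 = 3.35

3.35


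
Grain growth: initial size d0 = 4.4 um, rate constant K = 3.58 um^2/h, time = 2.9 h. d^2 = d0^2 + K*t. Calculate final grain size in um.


d^2 = 4.4^2 + 3.58*2.9 = 29.742
d = sqrt(29.742) = 5.45 um

5.45


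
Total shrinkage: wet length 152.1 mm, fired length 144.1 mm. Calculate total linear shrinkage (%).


TS = (152.1 - 144.1) / 152.1 * 100 = 5.26%

5.26


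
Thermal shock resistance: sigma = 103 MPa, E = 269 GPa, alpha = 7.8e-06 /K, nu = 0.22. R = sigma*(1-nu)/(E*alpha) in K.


R = 103*(1-0.22)/(269*1000*7.8e-06) = 38 K

38


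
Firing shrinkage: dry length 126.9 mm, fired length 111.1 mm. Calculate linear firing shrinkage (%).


FS = (126.9 - 111.1) / 126.9 * 100 = 12.45%

12.45


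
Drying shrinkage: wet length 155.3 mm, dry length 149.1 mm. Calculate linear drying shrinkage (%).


DS = (155.3 - 149.1) / 155.3 * 100 = 3.99%

3.99


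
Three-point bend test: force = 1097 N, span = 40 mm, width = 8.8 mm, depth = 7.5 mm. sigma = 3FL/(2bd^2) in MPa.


sigma = 3*1097*40/(2*8.8*7.5^2) = 133.0 MPa

133.0


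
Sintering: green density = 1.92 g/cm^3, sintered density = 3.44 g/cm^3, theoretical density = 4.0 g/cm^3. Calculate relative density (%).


Relative = 3.44 / 4.0 * 100 = 86.0%

86.0


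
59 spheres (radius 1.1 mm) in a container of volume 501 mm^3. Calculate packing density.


V_sphere = 4/3*pi*1.1^3 = 5.5753 mm^3
Total V = 59*5.5753 = 328.9427 mm^3
PD = 328.9427 / 501 = 0.657

0.657


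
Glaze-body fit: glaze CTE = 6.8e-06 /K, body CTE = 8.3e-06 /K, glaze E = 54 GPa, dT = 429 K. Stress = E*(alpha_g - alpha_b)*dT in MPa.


Stress = 54*1000*(6.8e-06 - 8.3e-06)*429 = -34.7 MPa

-34.7


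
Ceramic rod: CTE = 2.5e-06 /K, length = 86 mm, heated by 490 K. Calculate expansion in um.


dL = 2.5e-06 * 86 * 490 * 1000 = 105.35 um

105.35


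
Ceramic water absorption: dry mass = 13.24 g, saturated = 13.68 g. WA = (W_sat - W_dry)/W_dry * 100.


WA = (13.68 - 13.24) / 13.24 * 100 = 3.32%

3.32


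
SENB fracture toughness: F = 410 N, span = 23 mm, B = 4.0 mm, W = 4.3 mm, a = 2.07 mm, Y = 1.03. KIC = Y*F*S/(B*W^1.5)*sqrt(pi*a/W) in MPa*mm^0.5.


KIC = 1.03*410*23/(4.0*4.3^1.5)*sqrt(pi*2.07/4.3) = 334.9

334.9


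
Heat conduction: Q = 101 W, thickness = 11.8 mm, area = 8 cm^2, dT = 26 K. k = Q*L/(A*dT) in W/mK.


k = 101*11.8/1000/(8/10000*26) = 57.3 W/mK

57.3


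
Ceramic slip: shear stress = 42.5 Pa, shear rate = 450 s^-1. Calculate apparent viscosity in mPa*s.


eta = tau/gamma * 1000 = 42.5/450 * 1000 = 94.4 mPa*s

94.4


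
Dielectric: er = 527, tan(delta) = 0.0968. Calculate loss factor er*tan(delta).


Loss = 527 * 0.0968 = 51.014

51.014


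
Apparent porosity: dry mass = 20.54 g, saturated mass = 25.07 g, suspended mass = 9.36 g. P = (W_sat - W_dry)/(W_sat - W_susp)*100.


P = (25.07 - 20.54) / (25.07 - 9.36) * 100 = 4.53 / 15.71 * 100 = 28.8%

28.8


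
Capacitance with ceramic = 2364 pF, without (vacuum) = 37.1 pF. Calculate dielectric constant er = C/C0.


er = 2364 / 37.1 = 63.72

63.72


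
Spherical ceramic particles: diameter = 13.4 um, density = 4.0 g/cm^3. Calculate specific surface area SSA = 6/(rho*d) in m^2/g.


SSA = 6 / (4.0 * 13.4) = 0.112 m^2/g

0.112
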